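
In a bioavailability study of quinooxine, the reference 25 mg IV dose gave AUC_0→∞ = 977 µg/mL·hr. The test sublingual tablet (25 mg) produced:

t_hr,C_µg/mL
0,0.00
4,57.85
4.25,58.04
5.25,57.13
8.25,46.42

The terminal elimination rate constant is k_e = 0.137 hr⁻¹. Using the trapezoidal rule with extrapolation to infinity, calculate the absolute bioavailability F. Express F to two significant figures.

F = 0.70

Trapezoidal AUC_0→8.25 (sublingual tablet):
  [0→4]: (0.00+57.85)/2 × 4 = 115.7
  [4→4.25]: (57.85+58.04)/2 × 0.25 = 14.48625
  [4.25→5.25]: (58.04+57.13)/2 × 1 = 57.585
  [5.25→8.25]: (57.13+46.42)/2 × 3 = 155.325
  Sum = 343.09625 µg/mL·hr
Tail: C_last/k_e = 46.42/0.137 = 338.832
AUC_0→∞ (sublingual tablet) = 343.09625 + 338.832 = 681.92825 µg/mL·hr
F = (AUC_ev/D_ev)/(AUC_iv/D_iv) = (681.92825/25)/(977/25) = 27.27713/39.08 = 0.6980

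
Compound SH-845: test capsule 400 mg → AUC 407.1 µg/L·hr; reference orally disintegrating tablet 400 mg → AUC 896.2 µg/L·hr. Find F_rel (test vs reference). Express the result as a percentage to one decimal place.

F_rel = 45.4%

F_rel = (AUC_test/D_test) / (AUC_ref/D_ref)
      = (407.1/400) / (896.2/400)
      = 1.01775 / 2.2405 = 0.4543 = 45.43%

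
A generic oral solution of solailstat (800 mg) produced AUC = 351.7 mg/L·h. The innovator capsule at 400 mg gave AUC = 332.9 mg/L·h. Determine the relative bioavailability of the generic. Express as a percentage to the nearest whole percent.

F_rel = 53%

F_rel = (AUC_test/D_test) / (AUC_ref/D_ref)
      = (351.7/800) / (332.9/400)
      = 0.439625 / 0.83225 = 0.5282 = 52.82%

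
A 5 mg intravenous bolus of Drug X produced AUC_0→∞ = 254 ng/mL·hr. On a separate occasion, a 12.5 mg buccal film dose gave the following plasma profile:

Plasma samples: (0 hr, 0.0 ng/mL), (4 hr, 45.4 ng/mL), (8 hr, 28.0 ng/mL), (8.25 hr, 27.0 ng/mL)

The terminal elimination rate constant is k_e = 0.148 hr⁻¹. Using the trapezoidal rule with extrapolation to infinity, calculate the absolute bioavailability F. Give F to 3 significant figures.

Trapezoidal AUC_0→8.25 (buccal film):
  [0→4]: (0.0+45.4)/2 × 4 = 90.8
  [4→8]: (45.4+28.0)/2 × 4 = 146.8
  [8→8.25]: (28.0+27.0)/2 × 0.25 = 6.875
  Sum = 244.475 ng/mL·hr
Tail: C_last/k_e = 27.0/0.148 = 182.432
AUC_0→∞ (buccal film) = 244.475 + 182.432 = 426.907 ng/mL·hr
F = (AUC_ev/D_ev)/(AUC_iv/D_iv) = (426.907/12.5)/(254/5) = 34.15256/50.8 = 0.6723

F = 0.672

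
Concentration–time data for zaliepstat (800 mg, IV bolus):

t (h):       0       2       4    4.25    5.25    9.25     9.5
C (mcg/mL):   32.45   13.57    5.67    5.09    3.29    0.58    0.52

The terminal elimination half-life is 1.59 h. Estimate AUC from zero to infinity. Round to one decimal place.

AUC = 79.9 mcg/mL·h

Trapezoidal AUC_0→9.5:
  [0→2]: (32.45+13.57)/2 × 2 = 46.02
  [2→4]: (13.57+5.67)/2 × 2 = 19.24
  [4→4.25]: (5.67+5.09)/2 × 0.25 = 1.345
  [4.25→5.25]: (5.09+3.29)/2 × 1 = 4.19
  [5.25→9.25]: (3.29+0.58)/2 × 4 = 7.74
  [9.25→9.5]: (0.58+0.52)/2 × 0.25 = 0.1375
  Sum = 78.6725 mcg/mL·h
k_e = ln2 / t½ = 0.693147 / 1.59 = 0.4359 h^-1
Extrapolated tail: C_last / k_e = 0.52 / 0.4359 = 1.193
AUC_0→∞ = 78.6725 + 1.193 = 79.8655 mcg/mL·h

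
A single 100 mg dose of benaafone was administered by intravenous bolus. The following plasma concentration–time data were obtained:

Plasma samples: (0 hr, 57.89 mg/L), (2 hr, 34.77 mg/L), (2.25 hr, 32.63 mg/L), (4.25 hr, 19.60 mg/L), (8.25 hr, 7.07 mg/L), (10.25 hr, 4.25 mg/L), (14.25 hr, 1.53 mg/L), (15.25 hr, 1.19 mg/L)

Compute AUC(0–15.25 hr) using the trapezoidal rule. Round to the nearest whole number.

AUC = 231 mg/L·hr

Trapezoidal AUC_0→15.25:
  [0→2]: (57.89+34.77)/2 × 2 = 92.66
  [2→2.25]: (34.77+32.63)/2 × 0.25 = 8.425
  [2.25→4.25]: (32.63+19.60)/2 × 2 = 52.23
  [4.25→8.25]: (19.60+7.07)/2 × 4 = 53.34
  [8.25→10.25]: (7.07+4.25)/2 × 2 = 11.32
  [10.25→14.25]: (4.25+1.53)/2 × 4 = 11.56
  [14.25→15.25]: (1.53+1.19)/2 × 1 = 1.36
  Sum = 230.895 mg/L·hr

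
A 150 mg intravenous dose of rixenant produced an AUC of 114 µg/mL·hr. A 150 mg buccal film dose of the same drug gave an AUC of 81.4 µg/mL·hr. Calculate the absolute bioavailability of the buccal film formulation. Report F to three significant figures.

F = (AUC_ev / D_ev) / (AUC_iv / D_iv)
  = (81.4/150) / (114/150)
  = 0.542667 / 0.76 = 0.7140

F = 0.714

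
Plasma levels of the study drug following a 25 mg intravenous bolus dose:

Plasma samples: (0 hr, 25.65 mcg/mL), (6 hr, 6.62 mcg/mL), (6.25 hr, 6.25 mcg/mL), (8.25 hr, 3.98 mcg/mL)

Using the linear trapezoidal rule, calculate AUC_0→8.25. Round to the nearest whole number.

AUC = 109 mcg/mL·hr

Trapezoidal AUC_0→8.25:
  [0→6]: (25.65+6.62)/2 × 6 = 96.81
  [6→6.25]: (6.62+6.25)/2 × 0.25 = 1.60875
  [6.25→8.25]: (6.25+3.98)/2 × 2 = 10.23
  Sum = 108.64875 mcg/mL·hr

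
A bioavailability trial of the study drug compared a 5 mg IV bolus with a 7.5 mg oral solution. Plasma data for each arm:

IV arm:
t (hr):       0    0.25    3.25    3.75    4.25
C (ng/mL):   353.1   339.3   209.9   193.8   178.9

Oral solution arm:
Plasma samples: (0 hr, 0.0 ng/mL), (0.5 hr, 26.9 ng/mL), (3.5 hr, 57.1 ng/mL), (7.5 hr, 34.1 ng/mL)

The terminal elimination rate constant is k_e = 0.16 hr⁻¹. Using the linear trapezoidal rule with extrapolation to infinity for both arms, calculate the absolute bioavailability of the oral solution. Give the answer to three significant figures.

Trapezoidal AUC_0→4.25 (IV):
  [0→0.25]: (353.1+339.3)/2 × 0.25 = 86.55
  [0.25→3.25]: (339.3+209.9)/2 × 3 = 823.8
  [3.25→3.75]: (209.9+193.8)/2 × 0.5 = 100.925
  [3.75→4.25]: (193.8+178.9)/2 × 0.5 = 93.175
  Sum = 1104.45 ng/mL·hr
IV tail: 178.9/0.16 = 1118.125; AUC_iv,0→∞ = 1104.45 + 1118.125 = 2222.575 ng/mL·hr
Trapezoidal AUC_0→7.5 (oral solution):
  [0→0.5]: (0.0+26.9)/2 × 0.5 = 6.725
  [0.5→3.5]: (26.9+57.1)/2 × 3 = 126.0
  [3.5→7.5]: (57.1+34.1)/2 × 4 = 182.4
  Sum = 315.125 ng/mL·hr
oral solution tail: 34.1/0.16 = 213.125; AUC_ev,0→∞ = 315.125 + 213.125 = 528.25 ng/mL·hr
F = (AUC_ev/D_ev)/(AUC_iv/D_iv) = (528.25/7.5)/(2222.575/5) = 70.4333/444.515 = 0.1584

F = 0.158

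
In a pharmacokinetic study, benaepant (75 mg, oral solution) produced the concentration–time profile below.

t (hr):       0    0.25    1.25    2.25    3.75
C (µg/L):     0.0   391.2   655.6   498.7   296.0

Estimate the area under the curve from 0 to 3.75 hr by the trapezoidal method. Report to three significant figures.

AUC = 1750 µg/L·hr

Trapezoidal AUC_0→3.75:
  [0→0.25]: (0.0+391.2)/2 × 0.25 = 48.9
  [0.25→1.25]: (391.2+655.6)/2 × 1 = 523.4
  [1.25→2.25]: (655.6+498.7)/2 × 1 = 577.15
  [2.25→3.75]: (498.7+296.0)/2 × 1.5 = 596.025
  Sum = 1745.475 µg/L·hr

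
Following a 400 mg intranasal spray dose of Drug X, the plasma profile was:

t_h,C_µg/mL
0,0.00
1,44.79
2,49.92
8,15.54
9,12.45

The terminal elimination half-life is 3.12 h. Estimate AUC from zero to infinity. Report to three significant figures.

Trapezoidal AUC_0→9:
  [0→1]: (0.00+44.79)/2 × 1 = 22.395
  [1→2]: (44.79+49.92)/2 × 1 = 47.355
  [2→8]: (49.92+15.54)/2 × 6 = 196.38
  [8→9]: (15.54+12.45)/2 × 1 = 13.995
  Sum = 280.125 µg/mL·h
k_e = ln2 / t½ = 0.693147 / 3.12 = 0.2222 h^-1
Extrapolated tail: C_last / k_e = 12.45 / 0.2222 = 56.031
AUC_0→∞ = 280.125 + 56.031 = 336.156 µg/mL·h

AUC = 336 µg/mL·h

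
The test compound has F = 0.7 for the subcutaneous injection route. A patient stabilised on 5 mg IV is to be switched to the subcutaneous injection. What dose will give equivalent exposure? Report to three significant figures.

For equal systemic exposure: F × D_ev = D_iv
D_ev = D_iv / F = 5 / 0.7 = 7.14286 mg

D_subcutaneous = 7.14 mg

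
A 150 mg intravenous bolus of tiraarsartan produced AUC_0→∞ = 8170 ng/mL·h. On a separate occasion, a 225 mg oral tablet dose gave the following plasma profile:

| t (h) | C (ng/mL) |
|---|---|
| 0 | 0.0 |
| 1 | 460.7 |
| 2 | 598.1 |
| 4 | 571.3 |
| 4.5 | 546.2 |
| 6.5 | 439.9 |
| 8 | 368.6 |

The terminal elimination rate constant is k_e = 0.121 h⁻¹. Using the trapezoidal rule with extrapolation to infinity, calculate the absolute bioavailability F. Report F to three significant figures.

F = 0.559

Trapezoidal AUC_0→8 (oral tablet):
  [0→1]: (0.0+460.7)/2 × 1 = 230.35
  [1→2]: (460.7+598.1)/2 × 1 = 529.4
  [2→4]: (598.1+571.3)/2 × 2 = 1169.4
  [4→4.5]: (571.3+546.2)/2 × 0.5 = 279.375
  [4.5→6.5]: (546.2+439.9)/2 × 2 = 986.1
  [6.5→8]: (439.9+368.6)/2 × 1.5 = 606.375
  Sum = 3801.0 ng/mL·h
Tail: C_last/k_e = 368.6/0.121 = 3046.281
AUC_0→∞ (oral tablet) = 3801.0 + 3046.281 = 6847.281 ng/mL·h
F = (AUC_ev/D_ev)/(AUC_iv/D_iv) = (6847.281/225)/(8170/150) = 30.43236/54.4667 = 0.5587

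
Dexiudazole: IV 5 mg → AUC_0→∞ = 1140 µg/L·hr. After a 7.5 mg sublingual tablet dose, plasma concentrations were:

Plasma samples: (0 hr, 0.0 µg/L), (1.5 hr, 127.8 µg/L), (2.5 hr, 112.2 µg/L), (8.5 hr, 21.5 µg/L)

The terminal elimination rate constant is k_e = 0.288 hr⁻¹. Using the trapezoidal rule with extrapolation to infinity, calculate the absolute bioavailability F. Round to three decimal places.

Trapezoidal AUC_0→8.5 (sublingual tablet):
  [0→1.5]: (0.0+127.8)/2 × 1.5 = 95.85
  [1.5→2.5]: (127.8+112.2)/2 × 1 = 120.0
  [2.5→8.5]: (112.2+21.5)/2 × 6 = 401.1
  Sum = 616.95 µg/L·hr
Tail: C_last/k_e = 21.5/0.288 = 74.653
AUC_0→∞ (sublingual tablet) = 616.95 + 74.653 = 691.603 µg/L·hr
F = (AUC_ev/D_ev)/(AUC_iv/D_iv) = (691.603/7.5)/(1140/5) = 92.2137/228 = 0.4044

F = 0.404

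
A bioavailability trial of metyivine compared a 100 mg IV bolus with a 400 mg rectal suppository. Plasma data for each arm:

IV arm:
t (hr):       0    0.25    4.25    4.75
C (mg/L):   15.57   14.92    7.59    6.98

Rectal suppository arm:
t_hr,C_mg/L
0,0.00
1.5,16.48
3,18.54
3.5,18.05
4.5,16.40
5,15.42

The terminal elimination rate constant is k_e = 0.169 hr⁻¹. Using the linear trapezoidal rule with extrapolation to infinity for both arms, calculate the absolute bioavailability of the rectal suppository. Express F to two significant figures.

Trapezoidal AUC_0→4.75 (IV):
  [0→0.25]: (15.57+14.92)/2 × 0.25 = 3.81125
  [0.25→4.25]: (14.92+7.59)/2 × 4 = 45.02
  [4.25→4.75]: (7.59+6.98)/2 × 0.5 = 3.6425
  Sum = 52.47375 mg/L·hr
IV tail: 6.98/0.169 = 41.302; AUC_iv,0→∞ = 52.47375 + 41.302 = 93.77575 mg/L·hr
Trapezoidal AUC_0→5 (rectal suppository):
  [0→1.5]: (0.00+16.48)/2 × 1.5 = 12.36
  [1.5→3]: (16.48+18.54)/2 × 1.5 = 26.265
  [3→3.5]: (18.54+18.05)/2 × 0.5 = 9.1475
  [3.5→4.5]: (18.05+16.40)/2 × 1 = 17.225
  [4.5→5]: (16.40+15.42)/2 × 0.5 = 7.955
  Sum = 72.9525 mg/L·hr
rectal suppository tail: 15.42/0.169 = 91.243; AUC_ev,0→∞ = 72.9525 + 91.243 = 164.1955 mg/L·hr
F = (AUC_ev/D_ev)/(AUC_iv/D_iv) = (164.1955/400)/(93.77575/100) = 0.41048875/0.9377575 = 0.4377

F = 0.44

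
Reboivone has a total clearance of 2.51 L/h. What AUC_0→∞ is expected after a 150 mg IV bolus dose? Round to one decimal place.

AUC_0→∞ = Dose_iv / CL
        = 150 / 2.51 = 59.761 mg/L·h

AUC = 59.8 mg/L·h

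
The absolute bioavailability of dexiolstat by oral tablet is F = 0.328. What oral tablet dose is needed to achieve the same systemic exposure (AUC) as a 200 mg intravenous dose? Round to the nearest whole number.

For equal systemic exposure: F × D_ev = D_iv
D_ev = D_iv / F = 200 / 0.328 = 609.756 mg

D_oral = 610 mg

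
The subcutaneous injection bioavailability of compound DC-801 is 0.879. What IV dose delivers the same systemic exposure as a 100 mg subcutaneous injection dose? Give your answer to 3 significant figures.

D_iv = 87.9 mg

Systemic exposure from an extravascular dose = F × D_ev, so the equivalent IV dose is F × D_ev.
D_iv = F × D_ev = 0.879 × 100 = 87.9 mg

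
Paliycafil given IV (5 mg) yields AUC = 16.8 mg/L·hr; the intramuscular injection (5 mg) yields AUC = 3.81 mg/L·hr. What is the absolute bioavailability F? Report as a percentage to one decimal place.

F = (AUC_ev / D_ev) / (AUC_iv / D_iv)
  = (3.81/5) / (16.8/5)
  = 0.762 / 3.36 = 0.2268
  = 22.68%

F = 22.7%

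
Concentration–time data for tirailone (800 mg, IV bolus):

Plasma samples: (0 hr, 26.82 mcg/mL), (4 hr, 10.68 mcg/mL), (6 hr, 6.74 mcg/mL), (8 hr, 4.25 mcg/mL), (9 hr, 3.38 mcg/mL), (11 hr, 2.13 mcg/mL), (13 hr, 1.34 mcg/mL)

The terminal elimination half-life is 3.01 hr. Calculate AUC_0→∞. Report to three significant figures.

AUC = 122 mcg/mL·hr

Trapezoidal AUC_0→13:
  [0→4]: (26.82+10.68)/2 × 4 = 75.0
  [4→6]: (10.68+6.74)/2 × 2 = 17.42
  [6→8]: (6.74+4.25)/2 × 2 = 10.99
  [8→9]: (4.25+3.38)/2 × 1 = 3.815
  [9→11]: (3.38+2.13)/2 × 2 = 5.51
  [11→13]: (2.13+1.34)/2 × 2 = 3.47
  Sum = 116.205 mcg/mL·hr
k_e = ln2 / t½ = 0.693147 / 3.01 = 0.2303 hr^-1
Extrapolated tail: C_last / k_e = 1.34 / 0.2303 = 5.818
AUC_0→∞ = 116.205 + 5.818 = 122.023 mcg/mL·hr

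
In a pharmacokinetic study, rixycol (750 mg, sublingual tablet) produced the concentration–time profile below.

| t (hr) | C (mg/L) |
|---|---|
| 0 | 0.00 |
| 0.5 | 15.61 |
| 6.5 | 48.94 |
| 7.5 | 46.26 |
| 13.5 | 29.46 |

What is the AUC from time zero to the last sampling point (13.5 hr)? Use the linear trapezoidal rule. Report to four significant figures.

AUC = 472.3 mg/L·hr

Trapezoidal AUC_0→13.5:
  [0→0.5]: (0.00+15.61)/2 × 0.5 = 3.9025
  [0.5→6.5]: (15.61+48.94)/2 × 6 = 193.65
  [6.5→7.5]: (48.94+46.26)/2 × 1 = 47.6
  [7.5→13.5]: (46.26+29.46)/2 × 6 = 227.16
  Sum = 472.3125 mg/L·hr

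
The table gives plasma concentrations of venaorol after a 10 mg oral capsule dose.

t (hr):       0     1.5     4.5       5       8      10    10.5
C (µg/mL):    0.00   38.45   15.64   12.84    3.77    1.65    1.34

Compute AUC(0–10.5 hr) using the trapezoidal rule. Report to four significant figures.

AUC = 148.2 µg/mL·hr

Trapezoidal AUC_0→10.5:
  [0→1.5]: (0.00+38.45)/2 × 1.5 = 28.8375
  [1.5→4.5]: (38.45+15.64)/2 × 3 = 81.135
  [4.5→5]: (15.64+12.84)/2 × 0.5 = 7.12
  [5→8]: (12.84+3.77)/2 × 3 = 24.915
  [8→10]: (3.77+1.65)/2 × 2 = 5.42
  [10→10.5]: (1.65+1.34)/2 × 0.5 = 0.7475
  Sum = 148.175 µg/mL·hr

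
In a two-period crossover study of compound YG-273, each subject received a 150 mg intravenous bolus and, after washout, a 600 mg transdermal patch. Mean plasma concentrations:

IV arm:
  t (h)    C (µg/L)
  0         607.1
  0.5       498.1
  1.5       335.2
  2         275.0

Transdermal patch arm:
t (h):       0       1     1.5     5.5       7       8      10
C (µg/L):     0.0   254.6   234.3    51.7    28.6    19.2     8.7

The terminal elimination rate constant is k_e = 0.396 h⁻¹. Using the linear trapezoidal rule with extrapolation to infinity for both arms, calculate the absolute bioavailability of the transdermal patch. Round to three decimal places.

Trapezoidal AUC_0→2 (IV):
  [0→0.5]: (607.1+498.1)/2 × 0.5 = 276.3
  [0.5→1.5]: (498.1+335.2)/2 × 1 = 416.65
  [1.5→2]: (335.2+275.0)/2 × 0.5 = 152.55
  Sum = 845.5 µg/L·h
IV tail: 275.0/0.396 = 694.444; AUC_iv,0→∞ = 845.5 + 694.444 = 1539.944 µg/L·h
Trapezoidal AUC_0→10 (transdermal patch):
  [0→1]: (0.0+254.6)/2 × 1 = 127.3
  [1→1.5]: (254.6+234.3)/2 × 0.5 = 122.225
  [1.5→5.5]: (234.3+51.7)/2 × 4 = 572.0
  [5.5→7]: (51.7+28.6)/2 × 1.5 = 60.225
  [7→8]: (28.6+19.2)/2 × 1 = 23.9
  [8→10]: (19.2+8.7)/2 × 2 = 27.9
  Sum = 933.55 µg/L·h
transdermal patch tail: 8.7/0.396 = 21.970; AUC_ev,0→∞ = 933.55 + 21.970 = 955.52 µg/L·h
F = (AUC_ev/D_ev)/(AUC_iv/D_iv) = (955.52/600)/(1539.944/150) = 1.59253/10.2663 = 0.1551

F = 0.155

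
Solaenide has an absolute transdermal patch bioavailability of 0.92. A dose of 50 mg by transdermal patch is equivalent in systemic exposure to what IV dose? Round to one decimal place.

D_iv = 46.0 mg

Systemic exposure from an extravascular dose = F × D_ev, so the equivalent IV dose is F × D_ev.
D_iv = F × D_ev = 0.92 × 50 = 46 mg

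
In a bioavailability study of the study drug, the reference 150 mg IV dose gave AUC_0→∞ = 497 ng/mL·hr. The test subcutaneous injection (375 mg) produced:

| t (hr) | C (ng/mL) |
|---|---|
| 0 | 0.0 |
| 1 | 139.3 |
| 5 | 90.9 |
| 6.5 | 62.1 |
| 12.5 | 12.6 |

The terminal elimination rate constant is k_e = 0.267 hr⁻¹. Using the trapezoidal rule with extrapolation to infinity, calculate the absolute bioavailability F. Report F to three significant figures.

F = 0.737

Trapezoidal AUC_0→12.5 (subcutaneous injection):
  [0→1]: (0.0+139.3)/2 × 1 = 69.65
  [1→5]: (139.3+90.9)/2 × 4 = 460.4
  [5→6.5]: (90.9+62.1)/2 × 1.5 = 114.75
  [6.5→12.5]: (62.1+12.6)/2 × 6 = 224.1
  Sum = 868.9 ng/mL·hr
Tail: C_last/k_e = 12.6/0.267 = 47.191
AUC_0→∞ (subcutaneous injection) = 868.9 + 47.191 = 916.091 ng/mL·hr
F = (AUC_ev/D_ev)/(AUC_iv/D_iv) = (916.091/375)/(497/150) = 2.44291/3.31333 = 0.7373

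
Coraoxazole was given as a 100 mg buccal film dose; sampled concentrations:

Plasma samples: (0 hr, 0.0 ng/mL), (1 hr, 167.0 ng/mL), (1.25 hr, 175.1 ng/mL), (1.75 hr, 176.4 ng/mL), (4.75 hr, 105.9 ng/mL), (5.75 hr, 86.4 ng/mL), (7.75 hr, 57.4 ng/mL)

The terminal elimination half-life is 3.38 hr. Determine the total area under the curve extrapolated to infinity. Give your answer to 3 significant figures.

Trapezoidal AUC_0→7.75:
  [0→1]: (0.0+167.0)/2 × 1 = 83.5
  [1→1.25]: (167.0+175.1)/2 × 0.25 = 42.7625
  [1.25→1.75]: (175.1+176.4)/2 × 0.5 = 87.875
  [1.75→4.75]: (176.4+105.9)/2 × 3 = 423.45
  [4.75→5.75]: (105.9+86.4)/2 × 1 = 96.15
  [5.75→7.75]: (86.4+57.4)/2 × 2 = 143.8
  Sum = 877.5375 ng/mL·hr
k_e = ln2 / t½ = 0.693147 / 3.38 = 0.2051 hr^-1
Extrapolated tail: C_last / k_e = 57.4 / 0.2051 = 279.863
AUC_0→∞ = 877.5375 + 279.863 = 1157.4005 ng/mL·hr

AUC = 1160 ng/mL·hr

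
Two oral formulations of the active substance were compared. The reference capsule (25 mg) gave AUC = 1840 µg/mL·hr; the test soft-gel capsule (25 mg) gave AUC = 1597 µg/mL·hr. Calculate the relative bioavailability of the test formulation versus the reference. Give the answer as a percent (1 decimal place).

F_rel = (AUC_test/D_test) / (AUC_ref/D_ref)
      = (1597/25) / (1840/25)
      = 63.88 / 73.6 = 0.8679 = 86.79%

F_rel = 86.8%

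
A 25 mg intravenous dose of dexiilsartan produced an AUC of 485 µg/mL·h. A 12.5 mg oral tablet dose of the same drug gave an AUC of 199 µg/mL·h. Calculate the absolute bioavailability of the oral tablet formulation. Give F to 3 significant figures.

F = (AUC_ev / D_ev) / (AUC_iv / D_iv)
  = (199/12.5) / (485/25)
  = 15.92 / 19.4 = 0.8206

F = 0.821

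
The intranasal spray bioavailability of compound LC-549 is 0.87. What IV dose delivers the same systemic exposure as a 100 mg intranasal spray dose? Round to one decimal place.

Systemic exposure from an extravascular dose = F × D_ev, so the equivalent IV dose is F × D_ev.
D_iv = F × D_ev = 0.87 × 100 = 87 mg

D_iv = 87.0 mg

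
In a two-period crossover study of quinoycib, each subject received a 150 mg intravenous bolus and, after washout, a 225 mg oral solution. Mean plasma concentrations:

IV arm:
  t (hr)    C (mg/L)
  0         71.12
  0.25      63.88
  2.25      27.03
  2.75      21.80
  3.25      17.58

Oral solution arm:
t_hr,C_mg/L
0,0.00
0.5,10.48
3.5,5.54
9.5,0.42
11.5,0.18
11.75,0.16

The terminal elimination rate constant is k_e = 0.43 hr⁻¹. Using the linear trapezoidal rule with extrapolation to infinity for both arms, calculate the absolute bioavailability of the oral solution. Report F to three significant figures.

F = 0.178

Trapezoidal AUC_0→3.25 (IV):
  [0→0.25]: (71.12+63.88)/2 × 0.25 = 16.875
  [0.25→2.25]: (63.88+27.03)/2 × 2 = 90.91
  [2.25→2.75]: (27.03+21.80)/2 × 0.5 = 12.2075
  [2.75→3.25]: (21.80+17.58)/2 × 0.5 = 9.845
  Sum = 129.8375 mg/L·hr
IV tail: 17.58/0.43 = 40.884; AUC_iv,0→∞ = 129.8375 + 40.884 = 170.7215 mg/L·hr
Trapezoidal AUC_0→11.75 (oral solution):
  [0→0.5]: (0.00+10.48)/2 × 0.5 = 2.62
  [0.5→3.5]: (10.48+5.54)/2 × 3 = 24.03
  [3.5→9.5]: (5.54+0.42)/2 × 6 = 17.88
  [9.5→11.5]: (0.42+0.18)/2 × 2 = 0.6
  [11.5→11.75]: (0.18+0.16)/2 × 0.25 = 0.0425
  Sum = 45.1725 mg/L·hr
oral solution tail: 0.16/0.43 = 0.372; AUC_ev,0→∞ = 45.1725 + 0.372 = 45.5445 mg/L·hr
F = (AUC_ev/D_ev)/(AUC_iv/D_iv) = (45.5445/225)/(170.7215/150) = 0.20242/1.13814 = 0.1779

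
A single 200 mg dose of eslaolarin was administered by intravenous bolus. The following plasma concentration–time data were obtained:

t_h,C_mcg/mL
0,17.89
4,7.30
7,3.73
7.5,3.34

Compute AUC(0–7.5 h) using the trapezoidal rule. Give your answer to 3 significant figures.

AUC = 68.7 mcg/mL·h

Trapezoidal AUC_0→7.5:
  [0→4]: (17.89+7.30)/2 × 4 = 50.38
  [4→7]: (7.30+3.73)/2 × 3 = 16.545
  [7→7.5]: (3.73+3.34)/2 × 0.5 = 1.7675
  Sum = 68.6925 mcg/mL·h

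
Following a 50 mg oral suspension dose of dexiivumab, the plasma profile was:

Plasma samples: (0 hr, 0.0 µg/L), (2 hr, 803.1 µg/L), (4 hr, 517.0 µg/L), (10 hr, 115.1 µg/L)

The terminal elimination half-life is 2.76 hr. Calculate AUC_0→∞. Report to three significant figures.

AUC = 4480 µg/L·hr

Trapezoidal AUC_0→10:
  [0→2]: (0.0+803.1)/2 × 2 = 803.1
  [2→4]: (803.1+517.0)/2 × 2 = 1320.1
  [4→10]: (517.0+115.1)/2 × 6 = 1896.3
  Sum = 4019.5 µg/L·hr
k_e = ln2 / t½ = 0.693147 / 2.76 = 0.2511 hr^-1
Extrapolated tail: C_last / k_e = 115.1 / 0.2511 = 458.383
AUC_0→∞ = 4019.5 + 458.383 = 4477.883 µg/L·hr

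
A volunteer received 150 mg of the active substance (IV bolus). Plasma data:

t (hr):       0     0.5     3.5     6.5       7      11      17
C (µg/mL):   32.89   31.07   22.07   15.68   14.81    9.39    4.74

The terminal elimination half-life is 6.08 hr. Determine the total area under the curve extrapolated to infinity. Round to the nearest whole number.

Trapezoidal AUC_0→17:
  [0→0.5]: (32.89+31.07)/2 × 0.5 = 15.99
  [0.5→3.5]: (31.07+22.07)/2 × 3 = 79.71
  [3.5→6.5]: (22.07+15.68)/2 × 3 = 56.625
  [6.5→7]: (15.68+14.81)/2 × 0.5 = 7.6225
  [7→11]: (14.81+9.39)/2 × 4 = 48.4
  [11→17]: (9.39+4.74)/2 × 6 = 42.39
  Sum = 250.7375 µg/mL·hr
k_e = ln2 / t½ = 0.693147 / 6.08 = 0.1140 hr^-1
Extrapolated tail: C_last / k_e = 4.74 / 0.114 = 41.579
AUC_0→∞ = 250.7375 + 41.579 = 292.3165 µg/mL·hr

AUC = 292 µg/mL·hr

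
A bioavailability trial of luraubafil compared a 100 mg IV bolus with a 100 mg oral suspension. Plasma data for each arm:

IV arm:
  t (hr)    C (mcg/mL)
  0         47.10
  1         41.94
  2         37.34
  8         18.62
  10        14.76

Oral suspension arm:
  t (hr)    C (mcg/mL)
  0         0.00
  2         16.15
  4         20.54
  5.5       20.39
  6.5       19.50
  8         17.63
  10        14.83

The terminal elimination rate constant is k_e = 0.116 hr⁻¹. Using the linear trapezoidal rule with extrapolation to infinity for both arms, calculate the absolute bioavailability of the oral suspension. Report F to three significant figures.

Trapezoidal AUC_0→10 (IV):
  [0→1]: (47.10+41.94)/2 × 1 = 44.52
  [1→2]: (41.94+37.34)/2 × 1 = 39.64
  [2→8]: (37.34+18.62)/2 × 6 = 167.88
  [8→10]: (18.62+14.76)/2 × 2 = 33.38
  Sum = 285.42 mcg/mL·hr
IV tail: 14.76/0.116 = 127.241; AUC_iv,0→∞ = 285.42 + 127.241 = 412.661 mcg/mL·hr
Trapezoidal AUC_0→10 (oral suspension):
  [0→2]: (0.00+16.15)/2 × 2 = 16.15
  [2→4]: (16.15+20.54)/2 × 2 = 36.69
  [4→5.5]: (20.54+20.39)/2 × 1.5 = 30.6975
  [5.5→6.5]: (20.39+19.50)/2 × 1 = 19.945
  [6.5→8]: (19.50+17.63)/2 × 1.5 = 27.8475
  [8→10]: (17.63+14.83)/2 × 2 = 32.46
  Sum = 163.79 mcg/mL·hr
oral suspension tail: 14.83/0.116 = 127.845; AUC_ev,0→∞ = 163.79 + 127.845 = 291.635 mcg/mL·hr
F = (AUC_ev/D_ev)/(AUC_iv/D_iv) = (291.635/100)/(412.661/100) = 2.91635/4.12661 = 0.7067

F = 0.707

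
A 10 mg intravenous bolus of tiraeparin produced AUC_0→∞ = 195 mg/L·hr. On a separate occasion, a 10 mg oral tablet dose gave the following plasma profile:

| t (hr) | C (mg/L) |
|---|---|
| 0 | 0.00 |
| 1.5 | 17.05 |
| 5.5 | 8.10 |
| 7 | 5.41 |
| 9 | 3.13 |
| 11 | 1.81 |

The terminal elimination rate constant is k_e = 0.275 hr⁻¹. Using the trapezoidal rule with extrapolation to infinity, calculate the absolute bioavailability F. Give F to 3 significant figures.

Trapezoidal AUC_0→11 (oral tablet):
  [0→1.5]: (0.00+17.05)/2 × 1.5 = 12.7875
  [1.5→5.5]: (17.05+8.10)/2 × 4 = 50.3
  [5.5→7]: (8.10+5.41)/2 × 1.5 = 10.1325
  [7→9]: (5.41+3.13)/2 × 2 = 8.54
  [9→11]: (3.13+1.81)/2 × 2 = 4.94
  Sum = 86.7 mg/L·hr
Tail: C_last/k_e = 1.81/0.275 = 6.582
AUC_0→∞ (oral tablet) = 86.7 + 6.582 = 93.282 mg/L·hr
F = (AUC_ev/D_ev)/(AUC_iv/D_iv) = (93.282/10)/(195/10) = 9.3282/19.5 = 0.4784

F = 0.478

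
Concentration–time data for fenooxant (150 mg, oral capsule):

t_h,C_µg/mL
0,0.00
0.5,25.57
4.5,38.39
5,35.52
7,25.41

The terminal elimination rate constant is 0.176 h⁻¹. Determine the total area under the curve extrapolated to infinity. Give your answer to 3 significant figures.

Trapezoidal AUC_0→7:
  [0→0.5]: (0.00+25.57)/2 × 0.5 = 6.3925
  [0.5→4.5]: (25.57+38.39)/2 × 4 = 127.92
  [4.5→5]: (38.39+35.52)/2 × 0.5 = 18.4775
  [5→7]: (35.52+25.41)/2 × 2 = 60.93
  Sum = 213.72 µg/mL·h
Extrapolated tail: C_last / k_e = 25.41 / 0.176 = 144.375
AUC_0→∞ = 213.72 + 144.375 = 358.095 µg/mL·h

AUC = 358 µg/mL·h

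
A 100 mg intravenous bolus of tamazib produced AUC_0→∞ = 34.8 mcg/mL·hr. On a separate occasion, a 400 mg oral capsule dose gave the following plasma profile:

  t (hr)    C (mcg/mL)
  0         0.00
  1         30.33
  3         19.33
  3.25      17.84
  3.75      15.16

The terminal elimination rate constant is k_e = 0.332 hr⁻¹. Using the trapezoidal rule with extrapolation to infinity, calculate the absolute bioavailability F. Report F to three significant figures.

Trapezoidal AUC_0→3.75 (oral capsule):
  [0→1]: (0.00+30.33)/2 × 1 = 15.165
  [1→3]: (30.33+19.33)/2 × 2 = 49.66
  [3→3.25]: (19.33+17.84)/2 × 0.25 = 4.64625
  [3.25→3.75]: (17.84+15.16)/2 × 0.5 = 8.25
  Sum = 77.72125 mcg/mL·hr
Tail: C_last/k_e = 15.16/0.332 = 45.663
AUC_0→∞ (oral capsule) = 77.72125 + 45.663 = 123.38425 mcg/mL·hr
F = (AUC_ev/D_ev)/(AUC_iv/D_iv) = (123.38425/400)/(34.8/100) = 0.308461/0.348 = 0.8864

F = 0.886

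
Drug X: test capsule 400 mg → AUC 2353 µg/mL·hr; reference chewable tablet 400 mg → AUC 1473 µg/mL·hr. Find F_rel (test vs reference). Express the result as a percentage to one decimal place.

F_rel = 159.7%

F_rel = (AUC_test/D_test) / (AUC_ref/D_ref)
      = (2353/400) / (1473/400)
      = 5.8825 / 3.6825 = 1.5974 = 159.74%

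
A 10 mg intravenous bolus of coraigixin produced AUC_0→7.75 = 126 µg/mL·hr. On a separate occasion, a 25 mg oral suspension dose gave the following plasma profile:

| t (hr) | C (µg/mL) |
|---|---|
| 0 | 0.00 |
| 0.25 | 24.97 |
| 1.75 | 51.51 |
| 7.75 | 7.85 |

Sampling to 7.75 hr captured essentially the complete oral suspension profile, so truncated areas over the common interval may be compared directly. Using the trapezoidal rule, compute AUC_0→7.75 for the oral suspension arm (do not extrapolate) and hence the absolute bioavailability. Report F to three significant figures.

Trapezoidal AUC_0→7.75 (oral suspension):
  [0→0.25]: (0.00+24.97)/2 × 0.25 = 3.12125
  [0.25→1.75]: (24.97+51.51)/2 × 1.5 = 57.36
  [1.75→7.75]: (51.51+7.85)/2 × 6 = 178.08
  Sum = 238.56125 µg/mL·hr
F = (AUC_ev/D_ev)/(AUC_iv/D_iv) = (238.56125/25)/(126/10) = 9.54245/12.6 = 0.7573

F = 0.757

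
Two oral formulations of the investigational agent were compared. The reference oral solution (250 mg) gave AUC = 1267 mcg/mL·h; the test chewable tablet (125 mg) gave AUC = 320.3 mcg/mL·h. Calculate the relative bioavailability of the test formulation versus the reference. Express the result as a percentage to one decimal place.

F_rel = 50.6%

F_rel = (AUC_test/D_test) / (AUC_ref/D_ref)
      = (320.3/125) / (1267/250)
      = 2.5624 / 5.068 = 0.5056 = 50.56%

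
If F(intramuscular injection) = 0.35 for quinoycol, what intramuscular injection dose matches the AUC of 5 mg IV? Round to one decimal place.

For equal systemic exposure: F × D_ev = D_iv
D_ev = D_iv / F = 5 / 0.35 = 14.2857 mg

D_intramuscular = 14.3 mg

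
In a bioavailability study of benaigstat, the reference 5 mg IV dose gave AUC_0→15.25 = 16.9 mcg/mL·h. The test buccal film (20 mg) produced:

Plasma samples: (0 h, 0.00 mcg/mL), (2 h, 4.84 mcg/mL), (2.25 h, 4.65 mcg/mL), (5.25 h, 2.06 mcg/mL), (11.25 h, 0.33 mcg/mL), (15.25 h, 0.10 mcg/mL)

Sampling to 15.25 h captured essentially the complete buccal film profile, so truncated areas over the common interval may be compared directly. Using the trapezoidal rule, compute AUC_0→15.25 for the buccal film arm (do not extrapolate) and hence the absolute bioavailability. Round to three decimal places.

F = 0.357

Trapezoidal AUC_0→15.25 (buccal film):
  [0→2]: (0.00+4.84)/2 × 2 = 4.84
  [2→2.25]: (4.84+4.65)/2 × 0.25 = 1.18625
  [2.25→5.25]: (4.65+2.06)/2 × 3 = 10.065
  [5.25→11.25]: (2.06+0.33)/2 × 6 = 7.17
  [11.25→15.25]: (0.33+0.10)/2 × 4 = 0.86
  Sum = 24.12125 mcg/mL·h
F = (AUC_ev/D_ev)/(AUC_iv/D_iv) = (24.12125/20)/(16.9/5) = 1.2060625/3.38 = 0.3568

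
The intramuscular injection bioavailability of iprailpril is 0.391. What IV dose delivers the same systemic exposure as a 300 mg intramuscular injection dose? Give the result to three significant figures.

D_iv = 117 mg

Systemic exposure from an extravascular dose = F × D_ev, so the equivalent IV dose is F × D_ev.
D_iv = F × D_ev = 0.391 × 300 = 117.3 mg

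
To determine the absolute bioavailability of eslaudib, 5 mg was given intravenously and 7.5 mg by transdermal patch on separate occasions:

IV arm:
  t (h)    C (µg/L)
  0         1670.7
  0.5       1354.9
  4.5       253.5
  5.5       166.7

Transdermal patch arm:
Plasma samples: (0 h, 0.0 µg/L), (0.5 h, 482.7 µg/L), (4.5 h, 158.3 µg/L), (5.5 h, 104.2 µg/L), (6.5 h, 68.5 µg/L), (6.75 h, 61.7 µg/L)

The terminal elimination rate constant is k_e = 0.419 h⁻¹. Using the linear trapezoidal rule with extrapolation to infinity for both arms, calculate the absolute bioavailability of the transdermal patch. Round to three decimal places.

F = 0.260

Trapezoidal AUC_0→5.5 (IV):
  [0→0.5]: (1670.7+1354.9)/2 × 0.5 = 756.4
  [0.5→4.5]: (1354.9+253.5)/2 × 4 = 3216.8
  [4.5→5.5]: (253.5+166.7)/2 × 1 = 210.1
  Sum = 4183.3 µg/L·h
IV tail: 166.7/0.419 = 397.852; AUC_iv,0→∞ = 4183.3 + 397.852 = 4581.152 µg/L·h
Trapezoidal AUC_0→6.75 (transdermal patch):
  [0→0.5]: (0.0+482.7)/2 × 0.5 = 120.675
  [0.5→4.5]: (482.7+158.3)/2 × 4 = 1282.0
  [4.5→5.5]: (158.3+104.2)/2 × 1 = 131.25
  [5.5→6.5]: (104.2+68.5)/2 × 1 = 86.35
  [6.5→6.75]: (68.5+61.7)/2 × 0.25 = 16.275
  Sum = 1636.55 µg/L·h
transdermal patch tail: 61.7/0.419 = 147.255; AUC_ev,0→∞ = 1636.55 + 147.255 = 1783.805 µg/L·h
F = (AUC_ev/D_ev)/(AUC_iv/D_iv) = (1783.805/7.5)/(4581.152/5) = 237.841/916.2304 = 0.2596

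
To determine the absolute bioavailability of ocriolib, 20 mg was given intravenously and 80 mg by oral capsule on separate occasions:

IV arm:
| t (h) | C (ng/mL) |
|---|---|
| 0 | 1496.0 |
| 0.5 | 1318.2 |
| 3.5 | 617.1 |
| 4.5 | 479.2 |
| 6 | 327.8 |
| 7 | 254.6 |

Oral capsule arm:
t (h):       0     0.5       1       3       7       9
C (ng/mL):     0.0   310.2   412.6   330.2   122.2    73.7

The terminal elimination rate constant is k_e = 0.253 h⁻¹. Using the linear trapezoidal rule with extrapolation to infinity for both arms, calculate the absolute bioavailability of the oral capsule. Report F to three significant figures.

Trapezoidal AUC_0→7 (IV):
  [0→0.5]: (1496.0+1318.2)/2 × 0.5 = 703.55
  [0.5→3.5]: (1318.2+617.1)/2 × 3 = 2902.95
  [3.5→4.5]: (617.1+479.2)/2 × 1 = 548.15
  [4.5→6]: (479.2+327.8)/2 × 1.5 = 605.25
  [6→7]: (327.8+254.6)/2 × 1 = 291.2
  Sum = 5051.1 ng/mL·h
IV tail: 254.6/0.253 = 1006.324; AUC_iv,0→∞ = 5051.1 + 1006.324 = 6057.424 ng/mL·h
Trapezoidal AUC_0→9 (oral capsule):
  [0→0.5]: (0.0+310.2)/2 × 0.5 = 77.55
  [0.5→1]: (310.2+412.6)/2 × 0.5 = 180.7
  [1→3]: (412.6+330.2)/2 × 2 = 742.8
  [3→7]: (330.2+122.2)/2 × 4 = 904.8
  [7→9]: (122.2+73.7)/2 × 2 = 195.9
  Sum = 2101.75 ng/mL·h
oral capsule tail: 73.7/0.253 = 291.304; AUC_ev,0→∞ = 2101.75 + 291.304 = 2393.054 ng/mL·h
F = (AUC_ev/D_ev)/(AUC_iv/D_iv) = (2393.054/80)/(6057.424/20) = 29.913175/302.8712 = 0.0988

F = 0.0988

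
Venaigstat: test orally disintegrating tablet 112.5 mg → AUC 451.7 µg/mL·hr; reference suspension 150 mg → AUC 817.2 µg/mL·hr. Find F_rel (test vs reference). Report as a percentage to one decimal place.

F_rel = (AUC_test/D_test) / (AUC_ref/D_ref)
      = (451.7/112.5) / (817.2/150)
      = 4.01511 / 5.448 = 0.7370 = 73.70%

F_rel = 73.7%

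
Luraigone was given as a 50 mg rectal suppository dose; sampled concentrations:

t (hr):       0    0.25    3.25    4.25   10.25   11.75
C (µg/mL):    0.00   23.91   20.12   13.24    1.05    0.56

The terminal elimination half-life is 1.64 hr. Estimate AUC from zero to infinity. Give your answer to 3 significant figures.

AUC = 131 µg/mL·hr

Trapezoidal AUC_0→11.75:
  [0→0.25]: (0.00+23.91)/2 × 0.25 = 2.98875
  [0.25→3.25]: (23.91+20.12)/2 × 3 = 66.045
  [3.25→4.25]: (20.12+13.24)/2 × 1 = 16.68
  [4.25→10.25]: (13.24+1.05)/2 × 6 = 42.87
  [10.25→11.75]: (1.05+0.56)/2 × 1.5 = 1.2075
  Sum = 129.79125 µg/mL·hr
k_e = ln2 / t½ = 0.693147 / 1.64 = 0.4227 hr^-1
Extrapolated tail: C_last / k_e = 0.56 / 0.4227 = 1.325
AUC_0→∞ = 129.79125 + 1.325 = 131.11625 µg/mL·hr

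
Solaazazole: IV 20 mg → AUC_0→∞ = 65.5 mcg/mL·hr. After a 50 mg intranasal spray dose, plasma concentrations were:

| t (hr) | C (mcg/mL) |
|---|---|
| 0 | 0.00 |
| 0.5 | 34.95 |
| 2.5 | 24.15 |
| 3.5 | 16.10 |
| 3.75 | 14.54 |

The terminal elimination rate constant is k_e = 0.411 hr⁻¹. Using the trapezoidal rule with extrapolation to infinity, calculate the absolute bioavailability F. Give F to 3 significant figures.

Trapezoidal AUC_0→3.75 (intranasal spray):
  [0→0.5]: (0.00+34.95)/2 × 0.5 = 8.7375
  [0.5→2.5]: (34.95+24.15)/2 × 2 = 59.1
  [2.5→3.5]: (24.15+16.10)/2 × 1 = 20.125
  [3.5→3.75]: (16.10+14.54)/2 × 0.25 = 3.83
  Sum = 91.7925 mcg/mL·hr
Tail: C_last/k_e = 14.54/0.411 = 35.377
AUC_0→∞ (intranasal spray) = 91.7925 + 35.377 = 127.1695 mcg/mL·hr
F = (AUC_ev/D_ev)/(AUC_iv/D_iv) = (127.1695/50)/(65.5/20) = 2.54339/3.275 = 0.7766

F = 0.777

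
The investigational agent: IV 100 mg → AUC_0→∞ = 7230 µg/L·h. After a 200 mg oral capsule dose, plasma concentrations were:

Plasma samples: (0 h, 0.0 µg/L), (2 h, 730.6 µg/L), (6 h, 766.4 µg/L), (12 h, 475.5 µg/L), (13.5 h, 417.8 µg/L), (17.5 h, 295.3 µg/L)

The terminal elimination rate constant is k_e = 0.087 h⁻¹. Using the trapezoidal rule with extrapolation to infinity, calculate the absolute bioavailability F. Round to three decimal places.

F = 0.895

Trapezoidal AUC_0→17.5 (oral capsule):
  [0→2]: (0.0+730.6)/2 × 2 = 730.6
  [2→6]: (730.6+766.4)/2 × 4 = 2994.0
  [6→12]: (766.4+475.5)/2 × 6 = 3725.7
  [12→13.5]: (475.5+417.8)/2 × 1.5 = 669.975
  [13.5→17.5]: (417.8+295.3)/2 × 4 = 1426.2
  Sum = 9546.475 µg/L·h
Tail: C_last/k_e = 295.3/0.087 = 3394.253
AUC_0→∞ (oral capsule) = 9546.475 + 3394.253 = 12940.728 µg/L·h
F = (AUC_ev/D_ev)/(AUC_iv/D_iv) = (12940.728/200)/(7230/100) = 64.70364/72.3 = 0.8949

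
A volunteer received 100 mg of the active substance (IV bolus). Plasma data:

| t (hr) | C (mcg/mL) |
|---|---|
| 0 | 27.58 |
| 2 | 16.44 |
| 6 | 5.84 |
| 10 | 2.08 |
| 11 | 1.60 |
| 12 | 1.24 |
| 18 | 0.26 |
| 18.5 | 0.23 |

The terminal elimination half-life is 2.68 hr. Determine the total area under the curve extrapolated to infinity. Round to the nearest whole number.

Trapezoidal AUC_0→18.5:
  [0→2]: (27.58+16.44)/2 × 2 = 44.02
  [2→6]: (16.44+5.84)/2 × 4 = 44.56
  [6→10]: (5.84+2.08)/2 × 4 = 15.84
  [10→11]: (2.08+1.60)/2 × 1 = 1.84
  [11→12]: (1.60+1.24)/2 × 1 = 1.42
  [12→18]: (1.24+0.26)/2 × 6 = 4.5
  [18→18.5]: (0.26+0.23)/2 × 0.5 = 0.1225
  Sum = 112.3025 mcg/mL·hr
k_e = ln2 / t½ = 0.693147 / 2.68 = 0.2586 hr^-1
Extrapolated tail: C_last / k_e = 0.23 / 0.2586 = 0.889
AUC_0→∞ = 112.3025 + 0.889 = 113.1915 mcg/mL·hr

AUC = 113 mcg/mL·hr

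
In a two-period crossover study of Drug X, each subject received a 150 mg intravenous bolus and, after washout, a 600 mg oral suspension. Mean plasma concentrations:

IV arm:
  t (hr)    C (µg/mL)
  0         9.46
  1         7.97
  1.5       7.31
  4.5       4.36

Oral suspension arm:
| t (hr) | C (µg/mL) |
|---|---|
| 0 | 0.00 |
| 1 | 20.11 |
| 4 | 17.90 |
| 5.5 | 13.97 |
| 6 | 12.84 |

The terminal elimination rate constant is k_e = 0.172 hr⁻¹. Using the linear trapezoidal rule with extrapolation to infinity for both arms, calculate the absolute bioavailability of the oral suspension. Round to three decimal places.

Trapezoidal AUC_0→4.5 (IV):
  [0→1]: (9.46+7.97)/2 × 1 = 8.715
  [1→1.5]: (7.97+7.31)/2 × 0.5 = 3.82
  [1.5→4.5]: (7.31+4.36)/2 × 3 = 17.505
  Sum = 30.04 µg/mL·hr
IV tail: 4.36/0.172 = 25.349; AUC_iv,0→∞ = 30.04 + 25.349 = 55.389 µg/mL·hr
Trapezoidal AUC_0→6 (oral suspension):
  [0→1]: (0.00+20.11)/2 × 1 = 10.055
  [1→4]: (20.11+17.90)/2 × 3 = 57.015
  [4→5.5]: (17.90+13.97)/2 × 1.5 = 23.9025
  [5.5→6]: (13.97+12.84)/2 × 0.5 = 6.7025
  Sum = 97.675 µg/mL·hr
oral suspension tail: 12.84/0.172 = 74.651; AUC_ev,0→∞ = 97.675 + 74.651 = 172.326 µg/mL·hr
F = (AUC_ev/D_ev)/(AUC_iv/D_iv) = (172.326/600)/(55.389/150) = 0.28721/0.36926 = 0.7778

F = 0.778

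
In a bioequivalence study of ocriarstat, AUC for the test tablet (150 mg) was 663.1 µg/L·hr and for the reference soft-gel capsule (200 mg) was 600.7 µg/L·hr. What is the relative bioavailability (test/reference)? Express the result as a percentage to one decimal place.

F_rel = (AUC_test/D_test) / (AUC_ref/D_ref)
      = (663.1/150) / (600.7/200)
      = 4.42067 / 3.0035 = 1.4718 = 147.18%

F_rel = 147.2%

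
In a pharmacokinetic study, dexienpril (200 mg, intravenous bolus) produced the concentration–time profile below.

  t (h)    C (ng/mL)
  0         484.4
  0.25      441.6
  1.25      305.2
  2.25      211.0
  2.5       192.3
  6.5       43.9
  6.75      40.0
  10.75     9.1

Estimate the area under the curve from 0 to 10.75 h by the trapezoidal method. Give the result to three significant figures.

AUC = 1380 ng/mL·h

Trapezoidal AUC_0→10.75:
  [0→0.25]: (484.4+441.6)/2 × 0.25 = 115.75
  [0.25→1.25]: (441.6+305.2)/2 × 1 = 373.4
  [1.25→2.25]: (305.2+211.0)/2 × 1 = 258.1
  [2.25→2.5]: (211.0+192.3)/2 × 0.25 = 50.4125
  [2.5→6.5]: (192.3+43.9)/2 × 4 = 472.4
  [6.5→6.75]: (43.9+40.0)/2 × 0.25 = 10.4875
  [6.75→10.75]: (40.0+9.1)/2 × 4 = 98.2
  Sum = 1378.75 ng/mL·h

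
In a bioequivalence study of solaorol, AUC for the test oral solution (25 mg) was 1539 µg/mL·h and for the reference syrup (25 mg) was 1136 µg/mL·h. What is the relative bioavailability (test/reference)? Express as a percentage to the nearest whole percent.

F_rel = 135%

F_rel = (AUC_test/D_test) / (AUC_ref/D_ref)
      = (1539/25) / (1136/25)
      = 61.56 / 45.44 = 1.3548 = 135.48%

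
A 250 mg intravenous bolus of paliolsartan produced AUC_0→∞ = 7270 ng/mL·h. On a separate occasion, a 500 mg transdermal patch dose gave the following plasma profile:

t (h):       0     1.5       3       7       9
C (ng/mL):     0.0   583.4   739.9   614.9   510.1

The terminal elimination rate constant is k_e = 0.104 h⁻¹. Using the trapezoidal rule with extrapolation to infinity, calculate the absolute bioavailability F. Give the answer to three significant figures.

Trapezoidal AUC_0→9 (transdermal patch):
  [0→1.5]: (0.0+583.4)/2 × 1.5 = 437.55
  [1.5→3]: (583.4+739.9)/2 × 1.5 = 992.475
  [3→7]: (739.9+614.9)/2 × 4 = 2709.6
  [7→9]: (614.9+510.1)/2 × 2 = 1125.0
  Sum = 5264.625 ng/mL·h
Tail: C_last/k_e = 510.1/0.104 = 4904.808
AUC_0→∞ (transdermal patch) = 5264.625 + 4904.808 = 10169.433 ng/mL·h
F = (AUC_ev/D_ev)/(AUC_iv/D_iv) = (10169.433/500)/(7270/250) = 20.338866/29.08 = 0.6994

F = 0.699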